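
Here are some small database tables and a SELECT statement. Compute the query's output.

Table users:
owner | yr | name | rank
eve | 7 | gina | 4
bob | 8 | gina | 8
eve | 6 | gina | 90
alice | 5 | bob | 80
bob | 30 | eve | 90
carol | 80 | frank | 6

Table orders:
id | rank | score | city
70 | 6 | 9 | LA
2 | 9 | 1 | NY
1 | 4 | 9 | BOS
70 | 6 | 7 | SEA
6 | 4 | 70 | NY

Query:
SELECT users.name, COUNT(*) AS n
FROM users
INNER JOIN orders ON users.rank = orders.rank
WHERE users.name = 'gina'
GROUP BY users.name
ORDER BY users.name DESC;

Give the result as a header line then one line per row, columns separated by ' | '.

After JOIN orders (4 rows):
users.owner | users.yr | users.name | users.rank | orders.id | orders.rank | orders.score | orders.city
eve | 7 | gina | 4 | 1 | 4 | 9 | BOS
eve | 7 | gina | 4 | 6 | 4 | 70 | NY
carol | 80 | frank | 6 | 70 | 6 | 9 | LA
carol | 80 | frank | 6 | 70 | 6 | 7 | SEA
After WHERE (2 rows):
users.owner | users.yr | users.name | users.rank | orders.id | orders.rank | orders.score | orders.city
eve | 7 | gina | 4 | 1 | 4 | 9 | BOS
eve | 7 | gina | 4 | 6 | 4 | 70 | NY
After GROUP BY (1 rows):
users.name | n
gina | 2
After ORDER BY (1 rows):
users.name | n
gina | 2

== RESULT ==
users.name | n
gina | 2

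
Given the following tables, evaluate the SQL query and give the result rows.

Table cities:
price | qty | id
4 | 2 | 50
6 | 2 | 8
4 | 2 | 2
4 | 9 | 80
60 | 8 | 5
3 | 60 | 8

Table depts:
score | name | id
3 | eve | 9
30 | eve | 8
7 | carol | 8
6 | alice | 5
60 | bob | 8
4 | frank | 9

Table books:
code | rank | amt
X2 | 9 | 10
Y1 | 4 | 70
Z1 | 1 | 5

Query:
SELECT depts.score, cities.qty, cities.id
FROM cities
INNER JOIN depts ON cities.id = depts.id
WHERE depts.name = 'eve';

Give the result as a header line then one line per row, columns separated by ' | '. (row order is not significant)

== RESULT ==
depts.score | cities.qty | cities.id
30 | 2 | 8
30 | 60 | 8

Derivation:
After JOIN depts (7 rows):
cities.price | cities.qty | cities.id | depts.score | depts.name | depts.id
6 | 2 | 8 | 30 | eve | 8
6 | 2 | 8 | 7 | carol | 8
6 | 2 | 8 | 60 | bob | 8
60 | 8 | 5 | 6 | alice | 5
3 | 60 | 8 | 30 | eve | 8
3 | 60 | 8 | 7 | carol | 8
3 | 60 | 8 | 60 | bob | 8
After WHERE (2 rows):
cities.price | cities.qty | cities.id | depts.score | depts.name | depts.id
6 | 2 | 8 | 30 | eve | 8
3 | 60 | 8 | 30 | eve | 8
After SELECT (2 rows):
depts.score | cities.qty | cities.id
30 | 2 | 8
30 | 60 | 8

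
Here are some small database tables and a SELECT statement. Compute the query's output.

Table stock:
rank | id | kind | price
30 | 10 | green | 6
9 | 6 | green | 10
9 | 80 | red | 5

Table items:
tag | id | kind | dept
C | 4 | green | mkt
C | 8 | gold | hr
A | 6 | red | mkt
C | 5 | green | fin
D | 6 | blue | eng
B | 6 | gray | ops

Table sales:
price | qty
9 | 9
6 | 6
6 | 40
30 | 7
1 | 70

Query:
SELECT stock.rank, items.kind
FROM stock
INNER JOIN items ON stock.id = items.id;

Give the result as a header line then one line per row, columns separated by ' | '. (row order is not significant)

After JOIN items (3 rows):
stock.rank | stock.id | stock.kind | stock.price | items.tag | items.id | items.kind | items.dept
9 | 6 | green | 10 | A | 6 | red | mkt
9 | 6 | green | 10 | D | 6 | blue | eng
9 | 6 | green | 10 | B | 6 | gray | ops
After SELECT (3 rows):
stock.rank | items.kind
9 | red
9 | blue
9 | gray

== RESULT ==
stock.rank | items.kind
9 | red
9 | blue
9 | gray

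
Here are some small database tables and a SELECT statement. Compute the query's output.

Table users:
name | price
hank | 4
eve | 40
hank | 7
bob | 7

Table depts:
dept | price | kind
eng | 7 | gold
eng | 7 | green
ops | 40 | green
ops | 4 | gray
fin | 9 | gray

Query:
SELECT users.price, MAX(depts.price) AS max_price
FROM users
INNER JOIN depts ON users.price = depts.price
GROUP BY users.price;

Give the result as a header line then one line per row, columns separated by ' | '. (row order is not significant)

After JOIN depts (6 rows):
users.name | users.price | depts.dept | depts.price | depts.kind
hank | 4 | ops | 4 | gray
eve | 40 | ops | 40 | green
hank | 7 | eng | 7 | gold
hank | 7 | eng | 7 | green
bob | 7 | eng | 7 | gold
bob | 7 | eng | 7 | green
After GROUP BY (3 rows):
users.price | max_price
4 | 4
40 | 40
7 | 7

== RESULT ==
users.price | max_price
4 | 4
40 | 40
7 | 7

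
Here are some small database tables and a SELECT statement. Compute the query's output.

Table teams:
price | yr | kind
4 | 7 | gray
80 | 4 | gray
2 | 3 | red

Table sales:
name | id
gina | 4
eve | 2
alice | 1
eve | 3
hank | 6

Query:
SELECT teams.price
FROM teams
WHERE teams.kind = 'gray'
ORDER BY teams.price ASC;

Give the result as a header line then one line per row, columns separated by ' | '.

== RESULT ==
teams.price
4
80

Derivation:
After WHERE (2 rows):
teams.price | teams.yr | teams.kind
4 | 7 | gray
80 | 4 | gray
After SELECT (2 rows):
teams.price
4
80
After ORDER BY (2 rows):
teams.price
4
80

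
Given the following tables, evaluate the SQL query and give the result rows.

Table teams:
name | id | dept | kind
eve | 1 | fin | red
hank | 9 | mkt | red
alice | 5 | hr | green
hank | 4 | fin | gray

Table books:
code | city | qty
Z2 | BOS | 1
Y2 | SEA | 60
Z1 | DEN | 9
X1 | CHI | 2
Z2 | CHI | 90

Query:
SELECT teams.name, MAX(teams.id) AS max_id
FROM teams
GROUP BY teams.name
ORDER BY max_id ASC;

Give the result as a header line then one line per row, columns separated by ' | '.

After GROUP BY (3 rows):
teams.name | max_id
eve | 1
hank | 9
alice | 5
After ORDER BY (3 rows):
teams.name | max_id
eve | 1
alice | 5
hank | 9

== RESULT ==
teams.name | max_id
eve | 1
alice | 5
hank | 9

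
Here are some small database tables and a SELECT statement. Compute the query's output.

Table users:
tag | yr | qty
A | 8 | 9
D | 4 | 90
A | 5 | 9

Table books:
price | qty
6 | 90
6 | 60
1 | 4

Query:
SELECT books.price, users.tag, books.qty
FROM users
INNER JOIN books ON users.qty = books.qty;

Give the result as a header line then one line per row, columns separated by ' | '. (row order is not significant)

== RESULT ==
books.price | users.tag | books.qty
6 | D | 90

Derivation:
After JOIN books (1 rows):
users.tag | users.yr | users.qty | books.price | books.qty
D | 4 | 90 | 6 | 90
After SELECT (1 rows):
books.price | users.tag | books.qty
6 | D | 90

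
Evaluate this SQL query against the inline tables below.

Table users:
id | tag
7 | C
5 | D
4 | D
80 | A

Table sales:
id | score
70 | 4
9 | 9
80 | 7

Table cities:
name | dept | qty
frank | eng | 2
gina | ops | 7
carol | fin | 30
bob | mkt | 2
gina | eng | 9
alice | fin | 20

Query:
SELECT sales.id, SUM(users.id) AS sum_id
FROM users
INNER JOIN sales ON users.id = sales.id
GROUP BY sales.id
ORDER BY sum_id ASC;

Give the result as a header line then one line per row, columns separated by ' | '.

== RESULT ==
sales.id | sum_id
80 | 80

Derivation:
After JOIN sales (1 rows):
users.id | users.tag | sales.id | sales.score
80 | A | 80 | 7
After GROUP BY (1 rows):
sales.id | sum_id
80 | 80
After ORDER BY (1 rows):
sales.id | sum_id
80 | 80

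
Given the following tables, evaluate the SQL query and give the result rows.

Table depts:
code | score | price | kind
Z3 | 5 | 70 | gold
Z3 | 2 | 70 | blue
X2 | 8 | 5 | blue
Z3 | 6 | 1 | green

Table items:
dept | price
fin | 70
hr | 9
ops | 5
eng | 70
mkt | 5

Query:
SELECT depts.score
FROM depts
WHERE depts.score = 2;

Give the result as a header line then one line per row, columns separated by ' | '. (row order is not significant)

After WHERE (1 rows):
depts.code | depts.score | depts.price | depts.kind
Z3 | 2 | 70 | blue
After SELECT (1 rows):
depts.score
2

== RESULT ==
depts.score
2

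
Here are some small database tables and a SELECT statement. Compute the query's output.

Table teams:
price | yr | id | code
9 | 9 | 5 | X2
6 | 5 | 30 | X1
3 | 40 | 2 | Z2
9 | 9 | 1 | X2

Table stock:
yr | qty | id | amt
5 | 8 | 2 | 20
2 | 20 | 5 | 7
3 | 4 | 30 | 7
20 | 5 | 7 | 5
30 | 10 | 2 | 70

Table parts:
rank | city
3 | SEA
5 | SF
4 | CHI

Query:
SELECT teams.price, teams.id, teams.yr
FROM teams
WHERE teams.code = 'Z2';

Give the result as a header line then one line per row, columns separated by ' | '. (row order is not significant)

After WHERE (1 rows):
teams.price | teams.yr | teams.id | teams.code
3 | 40 | 2 | Z2
After SELECT (1 rows):
teams.price | teams.id | teams.yr
3 | 2 | 40

== RESULT ==
teams.price | teams.id | teams.yr
3 | 2 | 40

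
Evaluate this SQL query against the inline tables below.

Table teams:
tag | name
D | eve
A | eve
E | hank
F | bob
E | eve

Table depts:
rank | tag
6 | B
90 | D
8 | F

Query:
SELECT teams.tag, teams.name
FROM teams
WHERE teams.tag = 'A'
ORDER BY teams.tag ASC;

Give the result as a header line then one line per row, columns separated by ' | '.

After WHERE (1 rows):
teams.tag | teams.name
A | eve
After SELECT (1 rows):
teams.tag | teams.name
A | eve
After ORDER BY (1 rows):
teams.tag | teams.name
A | eve

== RESULT ==
teams.tag | teams.name
A | eve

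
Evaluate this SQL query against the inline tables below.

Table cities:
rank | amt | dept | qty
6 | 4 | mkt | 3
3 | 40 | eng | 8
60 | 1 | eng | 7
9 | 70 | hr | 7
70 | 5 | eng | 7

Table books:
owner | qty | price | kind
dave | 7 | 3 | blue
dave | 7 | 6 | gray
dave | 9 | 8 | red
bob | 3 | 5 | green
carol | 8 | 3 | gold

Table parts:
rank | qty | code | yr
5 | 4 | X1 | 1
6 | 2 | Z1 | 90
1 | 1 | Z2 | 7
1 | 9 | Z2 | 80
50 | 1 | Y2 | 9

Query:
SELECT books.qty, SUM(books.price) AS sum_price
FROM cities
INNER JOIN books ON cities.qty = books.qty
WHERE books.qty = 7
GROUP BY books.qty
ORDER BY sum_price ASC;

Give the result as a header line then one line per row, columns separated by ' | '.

After JOIN books (8 rows):
cities.rank | cities.amt | cities.dept | cities.qty | books.owner | books.qty | books.price | books.kind
6 | 4 | mkt | 3 | bob | 3 | 5 | green
3 | 40 | eng | 8 | carol | 8 | 3 | gold
60 | 1 | eng | 7 | dave | 7 | 3 | blue
60 | 1 | eng | 7 | dave | 7 | 6 | gray
9 | 70 | hr | 7 | dave | 7 | 3 | blue
9 | 70 | hr | 7 | dave | 7 | 6 | gray
70 | 5 | eng | 7 | dave | 7 | 3 | blue
70 | 5 | eng | 7 | dave | 7 | 6 | gray
After WHERE (6 rows):
cities.rank | cities.amt | cities.dept | cities.qty | books.owner | books.qty | books.price | books.kind
60 | 1 | eng | 7 | dave | 7 | 3 | blue
60 | 1 | eng | 7 | dave | 7 | 6 | gray
9 | 70 | hr | 7 | dave | 7 | 3 | blue
9 | 70 | hr | 7 | dave | 7 | 6 | gray
70 | 5 | eng | 7 | dave | 7 | 3 | blue
70 | 5 | eng | 7 | dave | 7 | 6 | gray
After GROUP BY (1 rows):
books.qty | sum_price
7 | 27
After ORDER BY (1 rows):
books.qty | sum_price
7 | 27

== RESULT ==
books.qty | sum_price
7 | 27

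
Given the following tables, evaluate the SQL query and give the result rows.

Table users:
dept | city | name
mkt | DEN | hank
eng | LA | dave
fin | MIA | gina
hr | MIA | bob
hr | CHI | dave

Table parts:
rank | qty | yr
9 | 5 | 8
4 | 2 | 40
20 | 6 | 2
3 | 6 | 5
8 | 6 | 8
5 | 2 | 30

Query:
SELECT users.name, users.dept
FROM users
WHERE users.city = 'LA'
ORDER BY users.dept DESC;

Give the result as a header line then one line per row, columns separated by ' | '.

After WHERE (1 rows):
users.dept | users.city | users.name
eng | LA | dave
After SELECT (1 rows):
users.name | users.dept
dave | eng
After ORDER BY (1 rows):
users.name | users.dept
dave | eng

== RESULT ==
users.name | users.dept
dave | eng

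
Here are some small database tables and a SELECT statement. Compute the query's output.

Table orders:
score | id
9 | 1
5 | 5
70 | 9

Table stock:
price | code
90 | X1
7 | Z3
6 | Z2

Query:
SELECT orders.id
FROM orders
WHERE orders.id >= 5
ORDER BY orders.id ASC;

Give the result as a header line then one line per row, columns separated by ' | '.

After WHERE (2 rows):
orders.score | orders.id
5 | 5
70 | 9
After SELECT (2 rows):
orders.id
5
9
After ORDER BY (2 rows):
orders.id
5
9

== RESULT ==
orders.id
5
9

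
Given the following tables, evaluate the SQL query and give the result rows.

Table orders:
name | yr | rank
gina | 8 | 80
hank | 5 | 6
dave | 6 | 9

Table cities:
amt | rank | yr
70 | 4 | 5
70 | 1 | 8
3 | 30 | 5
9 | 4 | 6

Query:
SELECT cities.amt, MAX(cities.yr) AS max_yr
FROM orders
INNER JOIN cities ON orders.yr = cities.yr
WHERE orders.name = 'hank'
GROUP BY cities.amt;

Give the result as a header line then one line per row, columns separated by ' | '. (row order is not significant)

== RESULT ==
cities.amt | max_yr
70 | 5
3 | 5

Derivation:
After JOIN cities (4 rows):
orders.name | orders.yr | orders.rank | cities.amt | cities.rank | cities.yr
gina | 8 | 80 | 70 | 1 | 8
hank | 5 | 6 | 70 | 4 | 5
hank | 5 | 6 | 3 | 30 | 5
dave | 6 | 9 | 9 | 4 | 6
After WHERE (2 rows):
orders.name | orders.yr | orders.rank | cities.amt | cities.rank | cities.yr
hank | 5 | 6 | 70 | 4 | 5
hank | 5 | 6 | 3 | 30 | 5
After GROUP BY (2 rows):
cities.amt | max_yr
70 | 5
3 | 5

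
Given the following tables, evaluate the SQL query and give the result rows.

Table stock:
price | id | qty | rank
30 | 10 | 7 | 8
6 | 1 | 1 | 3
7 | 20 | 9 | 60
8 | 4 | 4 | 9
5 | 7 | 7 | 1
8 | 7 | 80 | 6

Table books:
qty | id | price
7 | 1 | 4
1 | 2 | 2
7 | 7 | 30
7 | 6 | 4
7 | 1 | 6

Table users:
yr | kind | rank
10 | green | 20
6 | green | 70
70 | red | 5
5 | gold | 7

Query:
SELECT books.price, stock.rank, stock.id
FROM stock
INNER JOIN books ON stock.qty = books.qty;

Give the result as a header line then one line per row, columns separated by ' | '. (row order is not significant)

After JOIN books (9 rows):
stock.price | stock.id | stock.qty | stock.rank | books.qty | books.id | books.price
30 | 10 | 7 | 8 | 7 | 1 | 4
30 | 10 | 7 | 8 | 7 | 7 | 30
30 | 10 | 7 | 8 | 7 | 6 | 4
30 | 10 | 7 | 8 | 7 | 1 | 6
6 | 1 | 1 | 3 | 1 | 2 | 2
5 | 7 | 7 | 1 | 7 | 1 | 4
5 | 7 | 7 | 1 | 7 | 7 | 30
5 | 7 | 7 | 1 | 7 | 6 | 4
5 | 7 | 7 | 1 | 7 | 1 | 6
After SELECT (9 rows):
books.price | stock.rank | stock.id
4 | 8 | 10
30 | 8 | 10
4 | 8 | 10
6 | 8 | 10
2 | 3 | 1
4 | 1 | 7
30 | 1 | 7
4 | 1 | 7
6 | 1 | 7

== RESULT ==
books.price | stock.rank | stock.id
4 | 8 | 10
30 | 8 | 10
4 | 8 | 10
6 | 8 | 10
2 | 3 | 1
4 | 1 | 7
30 | 1 | 7
4 | 1 | 7
6 | 1 | 7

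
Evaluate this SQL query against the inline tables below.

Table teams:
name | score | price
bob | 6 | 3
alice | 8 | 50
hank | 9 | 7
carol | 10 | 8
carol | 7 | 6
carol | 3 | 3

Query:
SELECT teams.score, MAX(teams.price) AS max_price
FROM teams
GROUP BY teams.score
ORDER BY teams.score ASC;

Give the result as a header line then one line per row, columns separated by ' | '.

After GROUP BY (6 rows):
teams.score | max_price
6 | 3
8 | 50
9 | 7
10 | 8
7 | 6
3 | 3
After ORDER BY (6 rows):
teams.score | max_price
3 | 3
6 | 3
7 | 6
8 | 50
9 | 7
10 | 8

== RESULT ==
teams.score | max_price
3 | 3
6 | 3
7 | 6
8 | 50
9 | 7
10 | 8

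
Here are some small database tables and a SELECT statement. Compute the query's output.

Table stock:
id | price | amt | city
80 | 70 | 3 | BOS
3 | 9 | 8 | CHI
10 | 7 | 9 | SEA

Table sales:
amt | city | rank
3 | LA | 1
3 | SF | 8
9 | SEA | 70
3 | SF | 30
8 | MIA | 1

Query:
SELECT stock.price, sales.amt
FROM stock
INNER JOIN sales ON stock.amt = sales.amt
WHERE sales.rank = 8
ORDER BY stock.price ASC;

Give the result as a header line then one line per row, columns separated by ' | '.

== RESULT ==
stock.price | sales.amt
70 | 3

Derivation:
After JOIN sales (5 rows):
stock.id | stock.price | stock.amt | stock.city | sales.amt | sales.city | sales.rank
80 | 70 | 3 | BOS | 3 | LA | 1
80 | 70 | 3 | BOS | 3 | SF | 8
80 | 70 | 3 | BOS | 3 | SF | 30
3 | 9 | 8 | CHI | 8 | MIA | 1
10 | 7 | 9 | SEA | 9 | SEA | 70
After WHERE (1 rows):
stock.id | stock.price | stock.amt | stock.city | sales.amt | sales.city | sales.rank
80 | 70 | 3 | BOS | 3 | SF | 8
After SELECT (1 rows):
stock.price | sales.amt
70 | 3
After ORDER BY (1 rows):
stock.price | sales.amt
70 | 3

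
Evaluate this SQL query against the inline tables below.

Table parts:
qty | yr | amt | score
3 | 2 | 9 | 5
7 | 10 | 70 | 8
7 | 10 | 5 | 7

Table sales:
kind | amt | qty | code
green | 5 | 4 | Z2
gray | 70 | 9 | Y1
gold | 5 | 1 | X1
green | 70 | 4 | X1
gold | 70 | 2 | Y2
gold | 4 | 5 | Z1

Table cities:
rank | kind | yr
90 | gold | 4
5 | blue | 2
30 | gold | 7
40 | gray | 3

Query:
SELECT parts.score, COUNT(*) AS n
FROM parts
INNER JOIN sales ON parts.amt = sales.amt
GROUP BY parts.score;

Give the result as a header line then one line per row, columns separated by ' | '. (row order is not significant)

== RESULT ==
parts.score | n
8 | 3
7 | 2

Derivation:
After JOIN sales (5 rows):
parts.qty | parts.yr | parts.amt | parts.score | sales.kind | sales.amt | sales.qty | sales.code
7 | 10 | 70 | 8 | gray | 70 | 9 | Y1
7 | 10 | 70 | 8 | green | 70 | 4 | X1
7 | 10 | 70 | 8 | gold | 70 | 2 | Y2
7 | 10 | 5 | 7 | green | 5 | 4 | Z2
7 | 10 | 5 | 7 | gold | 5 | 1 | X1
After GROUP BY (2 rows):
parts.score | n
8 | 3
7 | 2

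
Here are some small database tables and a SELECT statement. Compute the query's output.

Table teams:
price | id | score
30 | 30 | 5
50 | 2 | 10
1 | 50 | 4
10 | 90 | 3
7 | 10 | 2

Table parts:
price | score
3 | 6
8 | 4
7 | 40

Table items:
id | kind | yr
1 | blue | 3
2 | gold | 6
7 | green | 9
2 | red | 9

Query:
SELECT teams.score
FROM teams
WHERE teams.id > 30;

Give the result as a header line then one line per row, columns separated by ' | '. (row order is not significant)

After WHERE (2 rows):
teams.price | teams.id | teams.score
1 | 50 | 4
10 | 90 | 3
After SELECT (2 rows):
teams.score
4
3

== RESULT ==
teams.score
4
3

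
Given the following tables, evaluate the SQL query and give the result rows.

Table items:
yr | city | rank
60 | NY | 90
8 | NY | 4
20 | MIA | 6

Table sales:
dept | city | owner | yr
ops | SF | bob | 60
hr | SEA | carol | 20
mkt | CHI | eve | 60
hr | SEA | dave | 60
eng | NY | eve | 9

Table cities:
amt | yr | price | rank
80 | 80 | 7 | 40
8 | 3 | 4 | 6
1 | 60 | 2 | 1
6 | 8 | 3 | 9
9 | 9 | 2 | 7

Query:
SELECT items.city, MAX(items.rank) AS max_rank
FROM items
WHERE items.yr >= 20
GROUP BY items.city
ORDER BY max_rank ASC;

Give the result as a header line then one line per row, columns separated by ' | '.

After WHERE (2 rows):
items.yr | items.city | items.rank
60 | NY | 90
20 | MIA | 6
After GROUP BY (2 rows):
items.city | max_rank
NY | 90
MIA | 6
After ORDER BY (2 rows):
items.city | max_rank
MIA | 6
NY | 90

== RESULT ==
items.city | max_rank
MIA | 6
NY | 90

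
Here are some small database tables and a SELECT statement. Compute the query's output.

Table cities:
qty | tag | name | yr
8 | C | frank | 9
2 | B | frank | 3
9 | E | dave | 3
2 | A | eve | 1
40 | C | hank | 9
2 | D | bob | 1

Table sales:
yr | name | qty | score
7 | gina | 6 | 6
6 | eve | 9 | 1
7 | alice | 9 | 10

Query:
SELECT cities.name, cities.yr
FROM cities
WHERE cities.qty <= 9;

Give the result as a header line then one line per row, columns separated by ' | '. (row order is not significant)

After WHERE (5 rows):
cities.qty | cities.tag | cities.name | cities.yr
8 | C | frank | 9
2 | B | frank | 3
9 | E | dave | 3
2 | A | eve | 1
2 | D | bob | 1
After SELECT (5 rows):
cities.name | cities.yr
frank | 9
frank | 3
dave | 3
eve | 1
bob | 1

== RESULT ==
cities.name | cities.yr
frank | 9
frank | 3
dave | 3
eve | 1
bob | 1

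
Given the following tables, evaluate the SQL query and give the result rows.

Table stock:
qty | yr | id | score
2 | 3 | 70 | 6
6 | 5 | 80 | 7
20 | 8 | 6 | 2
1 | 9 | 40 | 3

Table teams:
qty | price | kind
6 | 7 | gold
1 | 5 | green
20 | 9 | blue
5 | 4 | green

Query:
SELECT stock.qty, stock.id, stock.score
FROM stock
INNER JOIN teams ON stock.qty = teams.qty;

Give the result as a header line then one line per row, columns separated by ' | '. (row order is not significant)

After JOIN teams (3 rows):
stock.qty | stock.yr | stock.id | stock.score | teams.qty | teams.price | teams.kind
6 | 5 | 80 | 7 | 6 | 7 | gold
20 | 8 | 6 | 2 | 20 | 9 | blue
1 | 9 | 40 | 3 | 1 | 5 | green
After SELECT (3 rows):
stock.qty | stock.id | stock.score
6 | 80 | 7
20 | 6 | 2
1 | 40 | 3

== RESULT ==
stock.qty | stock.id | stock.score
6 | 80 | 7
20 | 6 | 2
1 | 40 | 3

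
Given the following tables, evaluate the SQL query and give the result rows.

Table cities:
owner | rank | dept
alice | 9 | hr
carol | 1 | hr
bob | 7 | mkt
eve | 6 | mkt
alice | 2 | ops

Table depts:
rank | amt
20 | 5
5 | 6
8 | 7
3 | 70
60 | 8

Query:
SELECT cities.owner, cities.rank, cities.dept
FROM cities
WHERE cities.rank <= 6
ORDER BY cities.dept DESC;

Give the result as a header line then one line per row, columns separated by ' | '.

== RESULT ==
cities.owner | cities.rank | cities.dept
alice | 2 | ops
eve | 6 | mkt
carol | 1 | hr

Derivation:
After WHERE (3 rows):
cities.owner | cities.rank | cities.dept
carol | 1 | hr
eve | 6 | mkt
alice | 2 | ops
After SELECT (3 rows):
cities.owner | cities.rank | cities.dept
carol | 1 | hr
eve | 6 | mkt
alice | 2 | ops
After ORDER BY (3 rows):
cities.owner | cities.rank | cities.dept
alice | 2 | ops
eve | 6 | mkt
carol | 1 | hr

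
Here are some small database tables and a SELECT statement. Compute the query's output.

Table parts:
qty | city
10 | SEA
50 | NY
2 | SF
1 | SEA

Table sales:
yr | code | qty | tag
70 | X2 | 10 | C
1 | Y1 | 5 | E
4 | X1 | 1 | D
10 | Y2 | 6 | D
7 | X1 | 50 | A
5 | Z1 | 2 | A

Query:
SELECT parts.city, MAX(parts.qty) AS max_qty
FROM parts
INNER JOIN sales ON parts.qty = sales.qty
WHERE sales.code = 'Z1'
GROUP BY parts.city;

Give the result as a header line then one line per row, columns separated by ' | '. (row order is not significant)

After JOIN sales (4 rows):
parts.qty | parts.city | sales.yr | sales.code | sales.qty | sales.tag
10 | SEA | 70 | X2 | 10 | C
50 | NY | 7 | X1 | 50 | A
2 | SF | 5 | Z1 | 2 | A
1 | SEA | 4 | X1 | 1 | D
After WHERE (1 rows):
parts.qty | parts.city | sales.yr | sales.code | sales.qty | sales.tag
2 | SF | 5 | Z1 | 2 | A
After GROUP BY (1 rows):
parts.city | max_qty
SF | 2

== RESULT ==
parts.city | max_qty
SF | 2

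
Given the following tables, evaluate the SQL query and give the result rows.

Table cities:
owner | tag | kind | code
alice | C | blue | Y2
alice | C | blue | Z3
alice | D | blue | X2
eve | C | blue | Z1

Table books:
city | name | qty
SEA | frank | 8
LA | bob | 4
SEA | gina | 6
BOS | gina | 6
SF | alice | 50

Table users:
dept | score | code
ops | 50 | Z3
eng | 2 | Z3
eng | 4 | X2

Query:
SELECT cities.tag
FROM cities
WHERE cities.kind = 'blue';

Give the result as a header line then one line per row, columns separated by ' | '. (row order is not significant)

After WHERE (4 rows):
cities.owner | cities.tag | cities.kind | cities.code
alice | C | blue | Y2
alice | C | blue | Z3
alice | D | blue | X2
eve | C | blue | Z1
After SELECT (4 rows):
cities.tag
C
C
D
C

== RESULT ==
cities.tag
C
C
D
C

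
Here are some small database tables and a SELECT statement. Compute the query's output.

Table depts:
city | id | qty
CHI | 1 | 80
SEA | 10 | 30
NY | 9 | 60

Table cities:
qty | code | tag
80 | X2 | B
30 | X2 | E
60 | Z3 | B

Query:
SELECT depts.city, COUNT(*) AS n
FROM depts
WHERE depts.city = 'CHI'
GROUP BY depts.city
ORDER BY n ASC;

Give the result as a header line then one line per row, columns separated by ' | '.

== RESULT ==
depts.city | n
CHI | 1

Derivation:
After WHERE (1 rows):
depts.city | depts.id | depts.qty
CHI | 1 | 80
After GROUP BY (1 rows):
depts.city | n
CHI | 1
After ORDER BY (1 rows):
depts.city | n
CHI | 1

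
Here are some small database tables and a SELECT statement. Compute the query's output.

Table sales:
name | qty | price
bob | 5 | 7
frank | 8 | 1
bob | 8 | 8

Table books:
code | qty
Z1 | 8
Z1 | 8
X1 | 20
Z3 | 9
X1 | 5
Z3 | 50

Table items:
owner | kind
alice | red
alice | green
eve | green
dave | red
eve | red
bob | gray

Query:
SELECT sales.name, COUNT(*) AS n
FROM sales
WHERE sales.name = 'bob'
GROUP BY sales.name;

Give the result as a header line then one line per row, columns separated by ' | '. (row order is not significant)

== RESULT ==
sales.name | n
bob | 2

Derivation:
After WHERE (2 rows):
sales.name | sales.qty | sales.price
bob | 5 | 7
bob | 8 | 8
After GROUP BY (1 rows):
sales.name | n
bob | 2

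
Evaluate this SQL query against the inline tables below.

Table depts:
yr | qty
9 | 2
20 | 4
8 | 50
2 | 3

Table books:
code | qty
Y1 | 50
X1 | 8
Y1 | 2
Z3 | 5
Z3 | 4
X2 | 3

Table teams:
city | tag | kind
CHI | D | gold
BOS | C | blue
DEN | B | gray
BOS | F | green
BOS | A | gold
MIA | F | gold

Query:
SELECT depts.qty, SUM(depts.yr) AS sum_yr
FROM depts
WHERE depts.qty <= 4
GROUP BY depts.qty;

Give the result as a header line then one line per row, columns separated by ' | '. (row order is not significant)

After WHERE (3 rows):
depts.yr | depts.qty
9 | 2
20 | 4
2 | 3
After GROUP BY (3 rows):
depts.qty | sum_yr
2 | 9
4 | 20
3 | 2

== RESULT ==
depts.qty | sum_yr
2 | 9
4 | 20
3 | 2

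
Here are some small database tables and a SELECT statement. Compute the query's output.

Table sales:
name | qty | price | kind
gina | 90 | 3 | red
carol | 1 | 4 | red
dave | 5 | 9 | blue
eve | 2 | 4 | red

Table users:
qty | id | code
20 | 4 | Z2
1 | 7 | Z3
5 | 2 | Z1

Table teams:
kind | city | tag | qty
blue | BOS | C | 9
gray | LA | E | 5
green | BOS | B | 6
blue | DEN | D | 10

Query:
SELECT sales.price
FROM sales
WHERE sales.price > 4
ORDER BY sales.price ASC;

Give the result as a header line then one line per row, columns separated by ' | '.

== RESULT ==
sales.price
9

Derivation:
After WHERE (1 rows):
sales.name | sales.qty | sales.price | sales.kind
dave | 5 | 9 | blue
After SELECT (1 rows):
sales.price
9
After ORDER BY (1 rows):
sales.price
9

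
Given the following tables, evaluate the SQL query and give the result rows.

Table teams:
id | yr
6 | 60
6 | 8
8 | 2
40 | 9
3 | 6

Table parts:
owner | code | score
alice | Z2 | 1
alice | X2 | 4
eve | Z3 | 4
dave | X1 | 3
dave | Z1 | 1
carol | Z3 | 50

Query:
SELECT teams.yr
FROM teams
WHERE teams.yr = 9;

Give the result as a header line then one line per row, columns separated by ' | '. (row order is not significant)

After WHERE (1 rows):
teams.id | teams.yr
40 | 9
After SELECT (1 rows):
teams.yr
9

== RESULT ==
teams.yr
9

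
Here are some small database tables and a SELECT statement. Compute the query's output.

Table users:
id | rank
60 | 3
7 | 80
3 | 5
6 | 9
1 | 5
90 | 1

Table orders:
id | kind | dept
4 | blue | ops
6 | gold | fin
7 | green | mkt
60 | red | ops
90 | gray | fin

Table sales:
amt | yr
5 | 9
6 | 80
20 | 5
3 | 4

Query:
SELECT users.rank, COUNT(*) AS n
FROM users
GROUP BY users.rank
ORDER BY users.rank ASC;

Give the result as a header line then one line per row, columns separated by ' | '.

== RESULT ==
users.rank | n
1 | 1
3 | 1
5 | 2
9 | 1
80 | 1

Derivation:
After GROUP BY (5 rows):
users.rank | n
3 | 1
80 | 1
5 | 2
9 | 1
1 | 1
After ORDER BY (5 rows):
users.rank | n
1 | 1
3 | 1
5 | 2
9 | 1
80 | 1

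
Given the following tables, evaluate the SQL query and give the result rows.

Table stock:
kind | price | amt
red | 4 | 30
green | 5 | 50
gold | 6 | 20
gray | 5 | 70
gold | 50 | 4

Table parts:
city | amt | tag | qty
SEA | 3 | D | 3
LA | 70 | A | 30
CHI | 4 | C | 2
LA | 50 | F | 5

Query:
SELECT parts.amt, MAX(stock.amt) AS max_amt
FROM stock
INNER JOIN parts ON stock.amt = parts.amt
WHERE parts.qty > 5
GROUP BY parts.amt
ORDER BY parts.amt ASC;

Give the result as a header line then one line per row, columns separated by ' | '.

After JOIN parts (3 rows):
stock.kind | stock.price | stock.amt | parts.city | parts.amt | parts.tag | parts.qty
green | 5 | 50 | LA | 50 | F | 5
gray | 5 | 70 | LA | 70 | A | 30
gold | 50 | 4 | CHI | 4 | C | 2
After WHERE (1 rows):
stock.kind | stock.price | stock.amt | parts.city | parts.amt | parts.tag | parts.qty
gray | 5 | 70 | LA | 70 | A | 30
After GROUP BY (1 rows):
parts.amt | max_amt
70 | 70
After ORDER BY (1 rows):
parts.amt | max_amt
70 | 70

== RESULT ==
parts.amt | max_amt
70 | 70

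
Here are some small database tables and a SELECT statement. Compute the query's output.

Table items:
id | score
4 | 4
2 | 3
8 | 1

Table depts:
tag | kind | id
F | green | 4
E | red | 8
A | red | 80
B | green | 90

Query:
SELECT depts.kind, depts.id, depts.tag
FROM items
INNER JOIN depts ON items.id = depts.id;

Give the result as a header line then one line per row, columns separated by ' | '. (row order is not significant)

After JOIN depts (2 rows):
items.id | items.score | depts.tag | depts.kind | depts.id
4 | 4 | F | green | 4
8 | 1 | E | red | 8
After SELECT (2 rows):
depts.kind | depts.id | depts.tag
green | 4 | F
red | 8 | E

== RESULT ==
depts.kind | depts.id | depts.tag
green | 4 | F
red | 8 | E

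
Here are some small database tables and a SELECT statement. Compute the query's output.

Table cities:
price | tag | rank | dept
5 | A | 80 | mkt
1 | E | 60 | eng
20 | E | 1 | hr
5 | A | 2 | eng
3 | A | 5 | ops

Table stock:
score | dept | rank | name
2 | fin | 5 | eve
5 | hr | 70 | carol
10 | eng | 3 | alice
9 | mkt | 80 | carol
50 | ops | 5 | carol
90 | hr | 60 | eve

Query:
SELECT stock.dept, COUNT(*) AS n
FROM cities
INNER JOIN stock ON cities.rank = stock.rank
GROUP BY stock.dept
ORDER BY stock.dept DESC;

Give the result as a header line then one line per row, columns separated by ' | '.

After JOIN stock (4 rows):
cities.price | cities.tag | cities.rank | cities.dept | stock.score | stock.dept | stock.rank | stock.name
5 | A | 80 | mkt | 9 | mkt | 80 | carol
1 | E | 60 | eng | 90 | hr | 60 | eve
3 | A | 5 | ops | 2 | fin | 5 | eve
3 | A | 5 | ops | 50 | ops | 5 | carol
After GROUP BY (4 rows):
stock.dept | n
mkt | 1
hr | 1
fin | 1
ops | 1
After ORDER BY (4 rows):
stock.dept | n
ops | 1
mkt | 1
hr | 1
fin | 1

== RESULT ==
stock.dept | n
ops | 1
mkt | 1
hr | 1
fin | 1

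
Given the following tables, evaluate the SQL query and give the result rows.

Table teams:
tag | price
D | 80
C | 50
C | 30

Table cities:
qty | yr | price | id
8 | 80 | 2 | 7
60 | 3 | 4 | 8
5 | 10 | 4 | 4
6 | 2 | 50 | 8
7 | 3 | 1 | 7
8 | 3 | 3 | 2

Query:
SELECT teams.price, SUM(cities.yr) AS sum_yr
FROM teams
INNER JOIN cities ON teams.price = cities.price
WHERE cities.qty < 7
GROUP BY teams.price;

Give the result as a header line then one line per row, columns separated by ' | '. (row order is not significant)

== RESULT ==
teams.price | sum_yr
50 | 2

Derivation:
After JOIN cities (1 rows):
teams.tag | teams.price | cities.qty | cities.yr | cities.price | cities.id
C | 50 | 6 | 2 | 50 | 8
After WHERE (1 rows):
teams.tag | teams.price | cities.qty | cities.yr | cities.price | cities.id
C | 50 | 6 | 2 | 50 | 8
After GROUP BY (1 rows):
teams.price | sum_yr
50 | 2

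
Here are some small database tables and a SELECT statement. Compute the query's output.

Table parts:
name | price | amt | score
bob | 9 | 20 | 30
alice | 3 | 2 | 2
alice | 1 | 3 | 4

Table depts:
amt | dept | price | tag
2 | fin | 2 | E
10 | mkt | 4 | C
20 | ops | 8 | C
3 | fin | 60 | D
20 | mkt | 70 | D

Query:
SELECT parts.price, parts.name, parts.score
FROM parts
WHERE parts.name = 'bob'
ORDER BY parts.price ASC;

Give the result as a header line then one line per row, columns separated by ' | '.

== RESULT ==
parts.price | parts.name | parts.score
9 | bob | 30

Derivation:
After WHERE (1 rows):
parts.name | parts.price | parts.amt | parts.score
bob | 9 | 20 | 30
After SELECT (1 rows):
parts.price | parts.name | parts.score
9 | bob | 30
After ORDER BY (1 rows):
parts.price | parts.name | parts.score
9 | bob | 30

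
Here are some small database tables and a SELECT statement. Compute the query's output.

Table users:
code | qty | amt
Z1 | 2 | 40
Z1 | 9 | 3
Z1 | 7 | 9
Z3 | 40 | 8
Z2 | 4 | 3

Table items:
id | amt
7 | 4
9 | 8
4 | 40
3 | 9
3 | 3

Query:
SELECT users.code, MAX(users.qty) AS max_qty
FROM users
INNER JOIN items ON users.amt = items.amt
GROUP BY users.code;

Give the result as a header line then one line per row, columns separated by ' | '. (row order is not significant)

After JOIN items (5 rows):
users.code | users.qty | users.amt | items.id | items.amt
Z1 | 2 | 40 | 4 | 40
Z1 | 9 | 3 | 3 | 3
Z1 | 7 | 9 | 3 | 9
Z3 | 40 | 8 | 9 | 8
Z2 | 4 | 3 | 3 | 3
After GROUP BY (3 rows):
users.code | max_qty
Z1 | 9
Z3 | 40
Z2 | 4

== RESULT ==
users.code | max_qty
Z1 | 9
Z3 | 40
Z2 | 4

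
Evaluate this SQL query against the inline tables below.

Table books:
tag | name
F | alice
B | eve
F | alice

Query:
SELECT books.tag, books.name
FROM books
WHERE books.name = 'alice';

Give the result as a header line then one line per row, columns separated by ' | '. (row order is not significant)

After WHERE (2 rows):
books.tag | books.name
F | alice
F | alice
After SELECT (2 rows):
books.tag | books.name
F | alice
F | alice

== RESULT ==
books.tag | books.name
F | alice
F | alice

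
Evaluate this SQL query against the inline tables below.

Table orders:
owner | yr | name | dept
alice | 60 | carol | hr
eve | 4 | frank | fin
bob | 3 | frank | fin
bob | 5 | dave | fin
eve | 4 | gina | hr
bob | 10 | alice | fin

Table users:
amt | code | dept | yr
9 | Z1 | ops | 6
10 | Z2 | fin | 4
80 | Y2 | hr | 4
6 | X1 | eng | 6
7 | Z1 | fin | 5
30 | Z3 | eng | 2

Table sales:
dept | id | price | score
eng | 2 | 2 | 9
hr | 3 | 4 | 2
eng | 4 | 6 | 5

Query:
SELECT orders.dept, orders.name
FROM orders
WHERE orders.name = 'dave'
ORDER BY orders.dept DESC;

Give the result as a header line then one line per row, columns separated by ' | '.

== RESULT ==
orders.dept | orders.name
fin | dave

Derivation:
After WHERE (1 rows):
orders.owner | orders.yr | orders.name | orders.dept
bob | 5 | dave | fin
After SELECT (1 rows):
orders.dept | orders.name
fin | dave
After ORDER BY (1 rows):
orders.dept | orders.name
fin | dave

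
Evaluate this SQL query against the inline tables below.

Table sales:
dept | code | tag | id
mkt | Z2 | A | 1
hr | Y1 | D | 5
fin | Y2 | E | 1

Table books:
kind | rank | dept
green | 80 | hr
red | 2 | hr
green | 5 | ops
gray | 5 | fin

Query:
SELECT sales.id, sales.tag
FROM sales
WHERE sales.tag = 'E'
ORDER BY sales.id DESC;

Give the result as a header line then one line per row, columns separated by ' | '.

== RESULT ==
sales.id | sales.tag
1 | E

Derivation:
After WHERE (1 rows):
sales.dept | sales.code | sales.tag | sales.id
fin | Y2 | E | 1
After SELECT (1 rows):
sales.id | sales.tag
1 | E
After ORDER BY (1 rows):
sales.id | sales.tag
1 | E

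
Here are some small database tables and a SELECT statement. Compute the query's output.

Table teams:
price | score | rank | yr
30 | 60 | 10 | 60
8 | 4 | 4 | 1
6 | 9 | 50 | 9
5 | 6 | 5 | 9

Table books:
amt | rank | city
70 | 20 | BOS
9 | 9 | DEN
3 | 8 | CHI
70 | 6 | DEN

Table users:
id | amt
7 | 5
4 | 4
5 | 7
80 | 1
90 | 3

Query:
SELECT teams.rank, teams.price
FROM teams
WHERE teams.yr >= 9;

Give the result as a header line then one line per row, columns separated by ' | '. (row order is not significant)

After WHERE (3 rows):
teams.price | teams.score | teams.rank | teams.yr
30 | 60 | 10 | 60
6 | 9 | 50 | 9
5 | 6 | 5 | 9
After SELECT (3 rows):
teams.rank | teams.price
10 | 30
50 | 6
5 | 5

== RESULT ==
teams.rank | teams.price
10 | 30
50 | 6
5 | 5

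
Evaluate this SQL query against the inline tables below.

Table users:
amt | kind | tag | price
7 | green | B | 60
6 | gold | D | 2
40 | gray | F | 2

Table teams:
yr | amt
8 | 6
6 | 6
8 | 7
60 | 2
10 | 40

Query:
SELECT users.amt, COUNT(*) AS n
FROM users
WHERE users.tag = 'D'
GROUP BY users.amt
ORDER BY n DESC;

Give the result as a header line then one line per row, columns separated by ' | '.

== RESULT ==
users.amt | n
6 | 1

Derivation:
After WHERE (1 rows):
users.amt | users.kind | users.tag | users.price
6 | gold | D | 2
After GROUP BY (1 rows):
users.amt | n
6 | 1
After ORDER BY (1 rows):
users.amt | n
6 | 1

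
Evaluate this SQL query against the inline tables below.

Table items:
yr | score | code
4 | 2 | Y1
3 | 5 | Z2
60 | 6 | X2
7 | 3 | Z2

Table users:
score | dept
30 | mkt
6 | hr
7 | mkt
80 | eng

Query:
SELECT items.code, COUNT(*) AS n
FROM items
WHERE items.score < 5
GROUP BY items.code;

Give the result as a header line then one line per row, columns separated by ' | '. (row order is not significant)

After WHERE (2 rows):
items.yr | items.score | items.code
4 | 2 | Y1
7 | 3 | Z2
After GROUP BY (2 rows):
items.code | n
Y1 | 1
Z2 | 1

== RESULT ==
items.code | n
Y1 | 1
Z2 | 1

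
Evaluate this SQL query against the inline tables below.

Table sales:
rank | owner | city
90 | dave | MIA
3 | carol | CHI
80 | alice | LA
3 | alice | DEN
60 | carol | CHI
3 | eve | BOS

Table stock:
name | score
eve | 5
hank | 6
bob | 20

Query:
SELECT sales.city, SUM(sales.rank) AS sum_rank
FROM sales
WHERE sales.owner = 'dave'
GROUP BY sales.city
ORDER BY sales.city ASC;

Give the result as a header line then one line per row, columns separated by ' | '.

== RESULT ==
sales.city | sum_rank
MIA | 90

Derivation:
After WHERE (1 rows):
sales.rank | sales.owner | sales.city
90 | dave | MIA
After GROUP BY (1 rows):
sales.city | sum_rank
MIA | 90
After ORDER BY (1 rows):
sales.city | sum_rank
MIA | 90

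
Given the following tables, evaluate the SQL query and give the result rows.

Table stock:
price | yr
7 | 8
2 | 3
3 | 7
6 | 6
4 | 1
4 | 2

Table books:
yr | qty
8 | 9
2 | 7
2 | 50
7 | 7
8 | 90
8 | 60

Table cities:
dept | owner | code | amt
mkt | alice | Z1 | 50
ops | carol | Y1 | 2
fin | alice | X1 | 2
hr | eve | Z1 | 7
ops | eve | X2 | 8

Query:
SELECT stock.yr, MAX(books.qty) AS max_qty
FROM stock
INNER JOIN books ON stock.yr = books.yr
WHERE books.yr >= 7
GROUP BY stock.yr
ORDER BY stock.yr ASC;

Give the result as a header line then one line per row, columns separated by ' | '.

== RESULT ==
stock.yr | max_qty
7 | 7
8 | 90

Derivation:
After JOIN books (6 rows):
stock.price | stock.yr | books.yr | books.qty
7 | 8 | 8 | 9
7 | 8 | 8 | 90
7 | 8 | 8 | 60
3 | 7 | 7 | 7
4 | 2 | 2 | 7
4 | 2 | 2 | 50
After WHERE (4 rows):
stock.price | stock.yr | books.yr | books.qty
7 | 8 | 8 | 9
7 | 8 | 8 | 90
7 | 8 | 8 | 60
3 | 7 | 7 | 7
After GROUP BY (2 rows):
stock.yr | max_qty
8 | 90
7 | 7
After ORDER BY (2 rows):
stock.yr | max_qty
7 | 7
8 | 90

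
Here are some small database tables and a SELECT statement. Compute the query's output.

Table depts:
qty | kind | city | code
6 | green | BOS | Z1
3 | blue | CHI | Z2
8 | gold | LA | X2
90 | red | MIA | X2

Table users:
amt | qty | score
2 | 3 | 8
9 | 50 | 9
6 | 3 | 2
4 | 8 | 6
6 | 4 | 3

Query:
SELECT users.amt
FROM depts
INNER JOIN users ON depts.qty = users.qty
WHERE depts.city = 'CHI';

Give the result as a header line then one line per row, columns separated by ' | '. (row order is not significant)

After JOIN users (3 rows):
depts.qty | depts.kind | depts.city | depts.code | users.amt | users.qty | users.score
3 | blue | CHI | Z2 | 2 | 3 | 8
3 | blue | CHI | Z2 | 6 | 3 | 2
8 | gold | LA | X2 | 4 | 8 | 6
After WHERE (2 rows):
depts.qty | depts.kind | depts.city | depts.code | users.amt | users.qty | users.score
3 | blue | CHI | Z2 | 2 | 3 | 8
3 | blue | CHI | Z2 | 6 | 3 | 2
After SELECT (2 rows):
users.amt
2
6

== RESULT ==
users.amt
2
6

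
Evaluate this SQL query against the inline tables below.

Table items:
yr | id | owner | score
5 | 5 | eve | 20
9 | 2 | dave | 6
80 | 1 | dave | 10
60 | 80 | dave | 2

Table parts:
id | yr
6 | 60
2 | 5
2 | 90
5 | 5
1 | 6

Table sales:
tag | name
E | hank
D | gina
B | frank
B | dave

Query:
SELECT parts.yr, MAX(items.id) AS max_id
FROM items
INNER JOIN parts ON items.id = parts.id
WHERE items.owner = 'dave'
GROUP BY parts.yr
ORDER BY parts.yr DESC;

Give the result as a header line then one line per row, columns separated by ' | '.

== RESULT ==
parts.yr | max_id
90 | 2
6 | 1
5 | 2

Derivation:
After JOIN parts (4 rows):
items.yr | items.id | items.owner | items.score | parts.id | parts.yr
5 | 5 | eve | 20 | 5 | 5
9 | 2 | dave | 6 | 2 | 5
9 | 2 | dave | 6 | 2 | 90
80 | 1 | dave | 10 | 1 | 6
After WHERE (3 rows):
items.yr | items.id | items.owner | items.score | parts.id | parts.yr
9 | 2 | dave | 6 | 2 | 5
9 | 2 | dave | 6 | 2 | 90
80 | 1 | dave | 10 | 1 | 6
After GROUP BY (3 rows):
parts.yr | max_id
5 | 2
90 | 2
6 | 1
After ORDER BY (3 rows):
parts.yr | max_id
90 | 2
6 | 1
5 | 2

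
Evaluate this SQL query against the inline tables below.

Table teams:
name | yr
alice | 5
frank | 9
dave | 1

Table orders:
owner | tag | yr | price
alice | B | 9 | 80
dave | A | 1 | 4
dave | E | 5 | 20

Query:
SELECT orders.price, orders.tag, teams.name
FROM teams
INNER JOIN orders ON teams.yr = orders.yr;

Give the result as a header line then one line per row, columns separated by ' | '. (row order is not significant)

After JOIN orders (3 rows):
teams.name | teams.yr | orders.owner | orders.tag | orders.yr | orders.price
alice | 5 | dave | E | 5 | 20
frank | 9 | alice | B | 9 | 80
dave | 1 | dave | A | 1 | 4
After SELECT (3 rows):
orders.price | orders.tag | teams.name
20 | E | alice
80 | B | frank
4 | A | dave

== RESULT ==
orders.price | orders.tag | teams.name
20 | E | alice
80 | B | frank
4 | A | dave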